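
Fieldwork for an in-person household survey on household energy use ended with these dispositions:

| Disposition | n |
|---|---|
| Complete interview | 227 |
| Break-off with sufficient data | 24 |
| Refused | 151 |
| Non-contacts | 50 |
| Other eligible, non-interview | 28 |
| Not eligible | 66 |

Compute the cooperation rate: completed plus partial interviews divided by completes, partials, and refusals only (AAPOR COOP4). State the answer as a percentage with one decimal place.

62.4%

Num = 227 + 24 = 251
Denom = 227 + 24 + 151 = 402
COOP4 = 251 / 402 = 0.6244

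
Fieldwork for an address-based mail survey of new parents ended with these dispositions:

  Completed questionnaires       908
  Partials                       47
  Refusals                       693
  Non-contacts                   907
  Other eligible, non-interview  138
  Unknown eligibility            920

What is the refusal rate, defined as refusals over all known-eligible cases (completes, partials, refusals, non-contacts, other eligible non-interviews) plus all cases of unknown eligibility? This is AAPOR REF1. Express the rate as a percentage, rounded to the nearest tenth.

Num: 693
Denominator: 908 + 47 + 693 + 907 + 138 + 920 = 3613
REF1 = 693 / 3613 = 0.1918

19.2%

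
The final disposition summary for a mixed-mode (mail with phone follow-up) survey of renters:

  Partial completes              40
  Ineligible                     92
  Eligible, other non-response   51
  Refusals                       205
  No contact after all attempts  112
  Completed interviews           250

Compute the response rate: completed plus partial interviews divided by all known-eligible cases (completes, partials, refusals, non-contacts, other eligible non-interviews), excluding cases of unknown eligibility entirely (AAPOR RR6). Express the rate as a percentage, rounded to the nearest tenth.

Num = 250 + 40 = 290
Denominator = 250 + 40 + 205 + 112 + 51 = 658
RR6 = 290 / 658 = 0.4407

44.1%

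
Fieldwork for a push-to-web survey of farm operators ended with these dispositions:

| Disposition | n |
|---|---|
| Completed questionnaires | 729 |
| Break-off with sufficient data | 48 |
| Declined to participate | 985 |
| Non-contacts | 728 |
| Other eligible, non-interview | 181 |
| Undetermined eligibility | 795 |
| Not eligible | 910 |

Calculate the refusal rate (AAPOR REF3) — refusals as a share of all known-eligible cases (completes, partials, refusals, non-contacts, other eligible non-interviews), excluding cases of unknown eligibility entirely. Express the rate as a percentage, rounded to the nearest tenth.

Num → 985
Denominator → 729 + 48 + 985 + 728 + 181 = 2671
REF3 = 985 / 2671 = 0.3688

36.9%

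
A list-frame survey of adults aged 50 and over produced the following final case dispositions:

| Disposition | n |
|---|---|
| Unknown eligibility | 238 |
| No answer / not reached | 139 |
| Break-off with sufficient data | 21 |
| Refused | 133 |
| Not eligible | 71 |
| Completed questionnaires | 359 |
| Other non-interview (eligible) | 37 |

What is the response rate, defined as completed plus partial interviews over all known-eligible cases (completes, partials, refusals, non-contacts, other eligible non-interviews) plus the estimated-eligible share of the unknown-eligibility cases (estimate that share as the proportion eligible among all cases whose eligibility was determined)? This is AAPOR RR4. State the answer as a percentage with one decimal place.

Numerator → 359 + 21 = 380
Eligible (known) → 359 + 21 + 133 + 139 + 37 = 689
e = 689 / (689 + 71) = 689 / 760 = 0.9066
Eligible share of unknowns → 0.9066 × 238 = 215.77
Base → 689 + 215.77 = 904.77
RR4 = 380 / 904.77 = 0.4200

42.0%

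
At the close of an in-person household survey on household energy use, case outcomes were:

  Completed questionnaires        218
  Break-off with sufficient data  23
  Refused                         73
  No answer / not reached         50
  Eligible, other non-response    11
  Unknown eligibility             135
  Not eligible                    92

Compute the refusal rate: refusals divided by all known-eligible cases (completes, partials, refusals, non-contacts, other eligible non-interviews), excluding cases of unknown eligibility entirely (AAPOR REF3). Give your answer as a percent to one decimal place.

19.5%

Num = 73
Denominator = 218 + 23 + 73 + 50 + 11 = 375
REF3 = 73 / 375 = 0.1947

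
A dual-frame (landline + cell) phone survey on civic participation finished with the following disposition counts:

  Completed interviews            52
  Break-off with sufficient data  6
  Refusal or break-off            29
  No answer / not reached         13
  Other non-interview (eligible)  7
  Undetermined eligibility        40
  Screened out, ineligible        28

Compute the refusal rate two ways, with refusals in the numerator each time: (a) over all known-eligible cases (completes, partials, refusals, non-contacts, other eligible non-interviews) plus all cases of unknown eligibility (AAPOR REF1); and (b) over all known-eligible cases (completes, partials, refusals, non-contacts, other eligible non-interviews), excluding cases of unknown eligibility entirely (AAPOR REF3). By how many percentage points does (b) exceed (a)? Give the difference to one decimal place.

Numerator = 29
Base = 52 + 6 + 29 + 13 + 7 + 40 = 147
REF1 = 29 / 147 = 0.1973
Base = 52 + 6 + 29 + 13 + 7 = 107
REF3 = 29 / 107 = 0.2710
Difference = 27.10 − 19.73 = 7.37 percentage points

7.4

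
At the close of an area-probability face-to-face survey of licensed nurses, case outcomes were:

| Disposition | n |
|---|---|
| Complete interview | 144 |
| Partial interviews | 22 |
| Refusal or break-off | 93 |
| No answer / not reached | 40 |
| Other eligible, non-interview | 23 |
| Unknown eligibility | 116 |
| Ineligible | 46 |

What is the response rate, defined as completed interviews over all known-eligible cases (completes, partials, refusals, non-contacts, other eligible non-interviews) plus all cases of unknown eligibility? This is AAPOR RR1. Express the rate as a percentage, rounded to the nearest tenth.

32.9%

Num = 144
Denominator = 144 + 22 + 93 + 40 + 23 + 116 = 438
RR1 = 144 / 438 = 0.3288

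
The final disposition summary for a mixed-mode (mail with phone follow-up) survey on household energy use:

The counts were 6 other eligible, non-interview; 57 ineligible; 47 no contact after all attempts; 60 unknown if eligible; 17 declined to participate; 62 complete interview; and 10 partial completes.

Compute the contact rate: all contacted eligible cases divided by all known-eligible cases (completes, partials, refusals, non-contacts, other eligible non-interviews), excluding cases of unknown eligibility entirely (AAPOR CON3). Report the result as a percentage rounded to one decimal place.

Top = 62 + 10 + 17 + 6 = 95
Base = 62 + 10 + 17 + 47 + 6 = 142
CON3 = 95 / 142 = 0.6690

66.9%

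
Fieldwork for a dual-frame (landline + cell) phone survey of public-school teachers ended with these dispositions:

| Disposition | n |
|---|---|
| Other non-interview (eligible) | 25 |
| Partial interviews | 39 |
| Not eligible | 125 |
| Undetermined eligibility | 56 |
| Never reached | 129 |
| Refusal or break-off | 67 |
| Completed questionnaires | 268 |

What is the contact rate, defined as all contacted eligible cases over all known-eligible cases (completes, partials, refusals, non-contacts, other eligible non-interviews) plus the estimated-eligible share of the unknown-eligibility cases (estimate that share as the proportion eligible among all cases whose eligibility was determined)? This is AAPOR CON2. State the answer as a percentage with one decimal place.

Top = 268 + 39 + 67 + 25 = 399
Determined eligible = 268 + 39 + 67 + 129 + 25 = 528
e = 528 / (528 + 125) = 528 / 653 = 0.8086
e × U = 0.8086 × 56 = 45.28
Base = 528 + 45.28 = 573.28
CON2 = 399 / 573.28 = 0.6960

69.6%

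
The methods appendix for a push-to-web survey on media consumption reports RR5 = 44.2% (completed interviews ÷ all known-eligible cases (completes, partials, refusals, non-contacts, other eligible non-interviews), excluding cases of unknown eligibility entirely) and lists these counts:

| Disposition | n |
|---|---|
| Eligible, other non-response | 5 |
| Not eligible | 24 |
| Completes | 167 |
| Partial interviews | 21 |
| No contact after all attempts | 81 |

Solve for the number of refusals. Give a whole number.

104

RR5 = 167 / D = 0.442
D = 167 / 0.442 = 377.8
Rest of base = 274
refusals = 377.8 − 274 ≈ 104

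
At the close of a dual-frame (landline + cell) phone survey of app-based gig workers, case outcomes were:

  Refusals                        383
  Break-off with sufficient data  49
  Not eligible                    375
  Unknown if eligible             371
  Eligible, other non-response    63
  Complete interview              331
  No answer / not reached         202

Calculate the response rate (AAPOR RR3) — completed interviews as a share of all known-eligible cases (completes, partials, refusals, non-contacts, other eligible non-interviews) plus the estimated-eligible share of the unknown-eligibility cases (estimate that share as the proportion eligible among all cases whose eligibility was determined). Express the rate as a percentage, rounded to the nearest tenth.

25.5%

Numerator: 331
Eligible (known): 331 + 49 + 383 + 202 + 63 = 1028
e = 1028 / (1028 + 375) = 1028 / 1403 = 0.7327
Eligible share of unknowns: 0.7327 × 371 = 271.83
Base: 1028 + 271.83 = 1299.83
RR3 = 331 / 1299.83 = 0.2546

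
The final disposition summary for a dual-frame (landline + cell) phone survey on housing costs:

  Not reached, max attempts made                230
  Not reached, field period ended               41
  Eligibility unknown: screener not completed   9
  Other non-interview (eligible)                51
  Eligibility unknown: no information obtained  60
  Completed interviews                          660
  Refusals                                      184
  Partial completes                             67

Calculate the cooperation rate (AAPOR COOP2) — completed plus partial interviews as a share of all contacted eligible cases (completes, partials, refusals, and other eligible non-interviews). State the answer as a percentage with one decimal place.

75.6%

Never reached = 41 + 230 = 271
Undetermined eligibility = 9 + 60 = 69
Top: 660 + 67 = 727
Base: 660 + 67 + 184 + 51 = 962
COOP2 = 727 / 962 = 0.7557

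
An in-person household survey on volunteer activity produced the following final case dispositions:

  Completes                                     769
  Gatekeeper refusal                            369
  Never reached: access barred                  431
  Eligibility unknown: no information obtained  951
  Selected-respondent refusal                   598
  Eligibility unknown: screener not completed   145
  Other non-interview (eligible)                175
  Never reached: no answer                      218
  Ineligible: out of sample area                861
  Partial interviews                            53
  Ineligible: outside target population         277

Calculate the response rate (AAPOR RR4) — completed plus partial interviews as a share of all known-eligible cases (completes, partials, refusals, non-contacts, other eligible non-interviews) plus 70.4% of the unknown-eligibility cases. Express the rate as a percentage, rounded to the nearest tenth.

24.3%

Refused = 369 + 598 = 967
Never reached = 218 + 431 = 649
Undetermined eligibility = 145 + 951 = 1096
Out of scope = 277 + 861 = 1138
Numerator = 769 + 53 = 822
Determined eligible = 769 + 53 + 967 + 649 + 175 = 2613
e × U = 0.7040 × 1096 = 771.58
Denom = 2613 + 771.58 = 3384.58
RR4 = 822 / 3384.58 = 0.2429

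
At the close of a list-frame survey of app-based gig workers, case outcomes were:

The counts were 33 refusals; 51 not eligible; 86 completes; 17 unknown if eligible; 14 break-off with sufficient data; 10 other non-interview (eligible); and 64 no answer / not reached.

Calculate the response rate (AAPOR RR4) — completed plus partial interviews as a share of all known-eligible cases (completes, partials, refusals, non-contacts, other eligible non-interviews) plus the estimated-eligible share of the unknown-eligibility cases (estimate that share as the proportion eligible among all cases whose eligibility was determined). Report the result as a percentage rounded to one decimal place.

Num = 86 + 14 = 100
Determined eligible = 86 + 14 + 33 + 64 + 10 = 207
e = 207 / (207 + 51) = 207 / 258 = 0.8023
e × U = 0.8023 × 17 = 13.64
Denominator = 207 + 13.64 = 220.64
RR4 = 100 / 220.64 = 0.4532

45.3%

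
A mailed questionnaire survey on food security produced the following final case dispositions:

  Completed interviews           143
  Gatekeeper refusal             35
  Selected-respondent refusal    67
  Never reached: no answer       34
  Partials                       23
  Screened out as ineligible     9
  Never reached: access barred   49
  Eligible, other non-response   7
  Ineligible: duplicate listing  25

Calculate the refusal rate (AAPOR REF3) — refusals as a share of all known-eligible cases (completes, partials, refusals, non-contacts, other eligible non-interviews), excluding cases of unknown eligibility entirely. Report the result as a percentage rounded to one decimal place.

Refusal or break-off = 35 + 67 = 102
Never reached = 34 + 49 = 83
Ineligible = 9 + 25 = 34
Numerator: 102
Denom: 143 + 23 + 102 + 83 + 7 = 358
REF3 = 102 / 358 = 0.2849

28.5%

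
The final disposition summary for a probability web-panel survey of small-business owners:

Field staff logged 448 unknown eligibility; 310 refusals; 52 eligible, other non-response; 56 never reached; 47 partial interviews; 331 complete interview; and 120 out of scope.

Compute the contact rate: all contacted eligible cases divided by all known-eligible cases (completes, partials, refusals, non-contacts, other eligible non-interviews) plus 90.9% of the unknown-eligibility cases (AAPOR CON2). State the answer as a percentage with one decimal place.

61.5%

Num → 331 + 47 + 310 + 52 = 740
Determined eligible → 331 + 47 + 310 + 56 + 52 = 796
Eligible share of unknowns → 0.9090 × 448 = 407.23
Denominator → 796 + 407.23 = 1203.23
CON2 = 740 / 1203.23 = 0.6150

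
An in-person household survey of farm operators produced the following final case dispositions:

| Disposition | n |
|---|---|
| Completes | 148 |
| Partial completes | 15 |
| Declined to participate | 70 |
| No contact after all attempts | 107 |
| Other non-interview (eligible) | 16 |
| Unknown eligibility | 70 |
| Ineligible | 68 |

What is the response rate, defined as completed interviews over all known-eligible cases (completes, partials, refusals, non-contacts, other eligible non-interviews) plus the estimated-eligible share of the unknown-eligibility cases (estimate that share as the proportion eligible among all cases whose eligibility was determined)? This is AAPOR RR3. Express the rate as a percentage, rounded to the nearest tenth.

35.7%

Top → 148
Known eligible → 148 + 15 + 70 + 107 + 16 = 356
e = 356 / (356 + 68) = 356 / 424 = 0.8396
e × U → 0.8396 × 70 = 58.77
Base → 356 + 58.77 = 414.77
RR3 = 148 / 414.77 = 0.3568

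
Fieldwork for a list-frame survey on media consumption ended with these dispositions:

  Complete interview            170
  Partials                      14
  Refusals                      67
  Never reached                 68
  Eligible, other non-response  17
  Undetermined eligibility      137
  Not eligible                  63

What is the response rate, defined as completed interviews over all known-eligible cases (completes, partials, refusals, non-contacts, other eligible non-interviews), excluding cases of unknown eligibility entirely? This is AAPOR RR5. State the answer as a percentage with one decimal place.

Top = 170
Denominator = 170 + 14 + 67 + 68 + 17 = 336
RR5 = 170 / 336 = 0.5060

50.6%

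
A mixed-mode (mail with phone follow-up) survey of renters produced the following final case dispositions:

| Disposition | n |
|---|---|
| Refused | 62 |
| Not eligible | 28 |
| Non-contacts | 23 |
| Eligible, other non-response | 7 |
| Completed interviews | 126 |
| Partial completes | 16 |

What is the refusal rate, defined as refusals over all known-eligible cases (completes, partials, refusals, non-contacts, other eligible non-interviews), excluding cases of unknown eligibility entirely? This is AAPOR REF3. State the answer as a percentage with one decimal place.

Num → 62
Denominator → 126 + 16 + 62 + 23 + 7 = 234
REF3 = 62 / 234 = 0.2650

26.5%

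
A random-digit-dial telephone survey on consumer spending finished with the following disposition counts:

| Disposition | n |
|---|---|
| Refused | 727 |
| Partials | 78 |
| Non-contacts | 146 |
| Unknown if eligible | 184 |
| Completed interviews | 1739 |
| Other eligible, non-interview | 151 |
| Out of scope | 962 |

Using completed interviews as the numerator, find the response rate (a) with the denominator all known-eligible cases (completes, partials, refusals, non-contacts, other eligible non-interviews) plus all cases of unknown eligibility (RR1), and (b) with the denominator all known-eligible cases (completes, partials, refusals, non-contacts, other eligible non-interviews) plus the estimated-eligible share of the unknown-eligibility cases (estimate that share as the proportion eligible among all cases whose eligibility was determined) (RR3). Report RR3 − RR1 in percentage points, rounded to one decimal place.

0.9

Numerator: 1739
Denominator: 1739 + 78 + 727 + 146 + 151 + 184 = 3025
RR1 = 1739 / 3025 = 0.5749
Known eligible: 1739 + 78 + 727 + 146 + 151 = 2841
e = 2841 / (2841 + 962) = 2841 / 3803 = 0.7470
e × U: 0.7470 × 184 = 137.45
Denominator: 2841 + 137.45 = 2978.45
RR3 = 1739 / 2978.45 = 0.5839
Difference = 58.39 − 57.49 = 0.90 percentage points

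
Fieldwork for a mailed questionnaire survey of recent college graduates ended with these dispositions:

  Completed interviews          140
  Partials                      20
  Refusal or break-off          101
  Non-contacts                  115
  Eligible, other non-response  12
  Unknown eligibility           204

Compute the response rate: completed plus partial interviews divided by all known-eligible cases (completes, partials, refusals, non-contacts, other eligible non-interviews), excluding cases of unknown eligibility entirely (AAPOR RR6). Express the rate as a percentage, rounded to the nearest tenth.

41.2%

Num: 140 + 20 = 160
Denominator: 140 + 20 + 101 + 115 + 12 = 388
RR6 = 160 / 388 = 0.4124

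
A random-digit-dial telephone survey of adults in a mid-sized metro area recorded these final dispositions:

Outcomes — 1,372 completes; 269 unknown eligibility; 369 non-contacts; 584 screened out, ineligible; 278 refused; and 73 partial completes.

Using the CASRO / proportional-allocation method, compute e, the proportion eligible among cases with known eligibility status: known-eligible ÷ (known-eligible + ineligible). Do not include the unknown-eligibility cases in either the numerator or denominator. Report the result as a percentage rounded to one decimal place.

78.2%

Determined eligible → 1372 + 73 + 278 + 369 = 2092
e = 2092 / (2092 + 584) = 2092 / 2676 = 0.7818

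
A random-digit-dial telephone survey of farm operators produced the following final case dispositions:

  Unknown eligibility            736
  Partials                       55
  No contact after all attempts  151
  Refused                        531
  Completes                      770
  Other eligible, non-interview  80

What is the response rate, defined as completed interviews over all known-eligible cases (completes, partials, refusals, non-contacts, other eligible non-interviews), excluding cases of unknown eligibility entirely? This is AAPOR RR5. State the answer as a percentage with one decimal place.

Top → 770
Base → 770 + 55 + 531 + 151 + 80 = 1587
RR5 = 770 / 1587 = 0.4852

48.5%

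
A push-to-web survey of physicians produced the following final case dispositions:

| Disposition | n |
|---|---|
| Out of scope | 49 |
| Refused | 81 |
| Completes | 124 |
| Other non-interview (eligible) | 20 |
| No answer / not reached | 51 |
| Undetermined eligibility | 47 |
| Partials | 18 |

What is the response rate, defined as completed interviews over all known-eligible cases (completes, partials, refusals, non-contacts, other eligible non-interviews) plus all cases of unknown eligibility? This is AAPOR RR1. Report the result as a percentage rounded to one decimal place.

36.4%

Numerator = 124
Denom = 124 + 18 + 81 + 51 + 20 + 47 = 341
RR1 = 124 / 341 = 0.3636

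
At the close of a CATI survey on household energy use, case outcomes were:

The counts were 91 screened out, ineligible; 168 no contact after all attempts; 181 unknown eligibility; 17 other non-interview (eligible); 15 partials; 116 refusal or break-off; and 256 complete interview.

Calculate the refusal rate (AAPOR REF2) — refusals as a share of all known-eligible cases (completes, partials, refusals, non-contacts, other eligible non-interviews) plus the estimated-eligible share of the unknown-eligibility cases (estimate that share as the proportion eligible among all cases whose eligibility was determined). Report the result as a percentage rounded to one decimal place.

Numerator: 116
Determined eligible: 256 + 15 + 116 + 168 + 17 = 572
e = 572 / (572 + 91) = 572 / 663 = 0.8627
Eligible share of unknowns: 0.8627 × 181 = 156.15
Denominator: 572 + 156.15 = 728.15
REF2 = 116 / 728.15 = 0.1593

15.9%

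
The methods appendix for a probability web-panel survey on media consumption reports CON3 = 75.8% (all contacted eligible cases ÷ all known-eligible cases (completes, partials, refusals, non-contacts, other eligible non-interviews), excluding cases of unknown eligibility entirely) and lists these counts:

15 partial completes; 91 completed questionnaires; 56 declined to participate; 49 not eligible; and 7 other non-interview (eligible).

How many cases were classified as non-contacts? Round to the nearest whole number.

54

Num = 91 + 15 + 56 + 7 = 169
CON3 = 169 / D = 0.758
D = 169 / 0.758 = 223.0
Remaining denominator categories sum to 169
non-contacts = 223.0 − 169 ≈ 54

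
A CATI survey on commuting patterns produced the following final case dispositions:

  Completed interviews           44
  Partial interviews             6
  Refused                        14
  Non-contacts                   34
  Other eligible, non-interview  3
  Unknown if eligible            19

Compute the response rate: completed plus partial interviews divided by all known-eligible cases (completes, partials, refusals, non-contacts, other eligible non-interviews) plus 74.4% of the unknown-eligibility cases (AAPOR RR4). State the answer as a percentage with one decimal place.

Top → 44 + 6 = 50
Determined eligible → 44 + 6 + 14 + 34 + 3 = 101
Estimated eligible among unknowns → 0.7440 × 19 = 14.14
Denominator → 101 + 14.14 = 115.14
RR4 = 50 / 115.14 = 0.4343

43.4%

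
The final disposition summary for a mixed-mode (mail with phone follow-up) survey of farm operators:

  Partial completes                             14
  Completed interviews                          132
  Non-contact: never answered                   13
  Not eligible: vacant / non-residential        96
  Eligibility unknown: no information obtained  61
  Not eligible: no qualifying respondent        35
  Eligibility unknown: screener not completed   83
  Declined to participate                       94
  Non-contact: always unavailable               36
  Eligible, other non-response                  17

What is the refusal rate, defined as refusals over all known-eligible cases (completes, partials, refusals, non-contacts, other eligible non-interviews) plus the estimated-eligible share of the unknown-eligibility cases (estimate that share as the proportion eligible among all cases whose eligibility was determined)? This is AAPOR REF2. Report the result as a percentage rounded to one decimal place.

23.1%

Non-contacts = 13 + 36 = 49
Undetermined eligibility = 83 + 61 = 144
Not eligible = 35 + 96 = 131
Num: 94
Known eligible: 132 + 14 + 94 + 49 + 17 = 306
e = 306 / (306 + 131) = 306 / 437 = 0.7002
e × U: 0.7002 × 144 = 100.83
Denominator: 306 + 100.83 = 406.83
REF2 = 94 / 406.83 = 0.2311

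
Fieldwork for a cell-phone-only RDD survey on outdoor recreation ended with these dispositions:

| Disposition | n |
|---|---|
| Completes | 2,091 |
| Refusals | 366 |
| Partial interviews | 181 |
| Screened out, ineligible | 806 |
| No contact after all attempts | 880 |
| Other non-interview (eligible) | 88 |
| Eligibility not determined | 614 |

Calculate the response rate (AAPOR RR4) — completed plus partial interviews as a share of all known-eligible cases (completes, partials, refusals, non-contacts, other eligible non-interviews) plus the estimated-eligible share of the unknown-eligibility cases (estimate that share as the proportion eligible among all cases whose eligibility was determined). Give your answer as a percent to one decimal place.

Num: 2091 + 181 = 2272
Determined eligible: 2091 + 181 + 366 + 880 + 88 = 3606
e = 3606 / (3606 + 806) = 3606 / 4412 = 0.8173
Estimated eligible among unknowns: 0.8173 × 614 = 501.82
Denom: 3606 + 501.82 = 4107.82
RR4 = 2272 / 4107.82 = 0.5531

55.3%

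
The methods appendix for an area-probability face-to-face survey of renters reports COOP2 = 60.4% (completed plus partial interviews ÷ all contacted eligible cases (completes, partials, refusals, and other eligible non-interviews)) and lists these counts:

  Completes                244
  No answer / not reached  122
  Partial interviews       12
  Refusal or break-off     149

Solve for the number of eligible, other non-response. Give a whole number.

19

Top = 244 + 12 = 256
COOP2 = 256 / D = 0.604
D = 256 / 0.604 = 423.8
Rest of base = 405
eligible, other non-response = 423.8 − 405 ≈ 19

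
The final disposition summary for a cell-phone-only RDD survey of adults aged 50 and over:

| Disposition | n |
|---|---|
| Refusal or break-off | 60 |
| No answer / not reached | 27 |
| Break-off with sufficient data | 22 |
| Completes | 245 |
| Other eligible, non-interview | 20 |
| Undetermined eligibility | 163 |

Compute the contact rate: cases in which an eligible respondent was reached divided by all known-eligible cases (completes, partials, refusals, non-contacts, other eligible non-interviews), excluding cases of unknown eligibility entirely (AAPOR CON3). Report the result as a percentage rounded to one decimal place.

92.8%

Top = 245 + 22 + 60 + 20 = 347
Denom = 245 + 22 + 60 + 27 + 20 = 374
CON3 = 347 / 374 = 0.9278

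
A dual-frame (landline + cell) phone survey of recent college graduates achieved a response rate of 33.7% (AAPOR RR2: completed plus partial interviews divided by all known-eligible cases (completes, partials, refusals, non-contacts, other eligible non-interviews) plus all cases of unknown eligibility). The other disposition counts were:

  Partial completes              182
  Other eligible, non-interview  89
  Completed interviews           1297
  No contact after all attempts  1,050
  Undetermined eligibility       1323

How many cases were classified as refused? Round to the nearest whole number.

Num = 1297 + 182 = 1479
RR2 = 1479 / D = 0.337
D = 1479 / 0.337 = 4388.7
Remaining denominator categories sum to 3941
refused = 4388.7 − 3941 ≈ 448

448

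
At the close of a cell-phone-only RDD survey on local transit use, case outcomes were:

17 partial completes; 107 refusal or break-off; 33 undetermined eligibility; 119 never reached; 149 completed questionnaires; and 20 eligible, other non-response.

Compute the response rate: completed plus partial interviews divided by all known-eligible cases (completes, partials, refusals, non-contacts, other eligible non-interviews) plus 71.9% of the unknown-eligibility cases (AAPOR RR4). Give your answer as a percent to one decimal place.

38.1%

Numerator → 149 + 17 = 166
Known eligible → 149 + 17 + 107 + 119 + 20 = 412
e × U → 0.7190 × 33 = 23.73
Base → 412 + 23.73 = 435.73
RR4 = 166 / 435.73 = 0.3810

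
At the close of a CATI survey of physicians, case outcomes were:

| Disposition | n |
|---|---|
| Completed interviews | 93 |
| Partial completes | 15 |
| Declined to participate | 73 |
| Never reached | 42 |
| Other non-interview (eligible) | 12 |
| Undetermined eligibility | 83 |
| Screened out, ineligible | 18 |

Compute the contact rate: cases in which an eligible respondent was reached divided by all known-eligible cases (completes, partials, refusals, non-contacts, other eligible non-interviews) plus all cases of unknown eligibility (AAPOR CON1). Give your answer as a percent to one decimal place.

60.7%

Top = 93 + 15 + 73 + 12 = 193
Base = 93 + 15 + 73 + 42 + 12 + 83 = 318
CON1 = 193 / 318 = 0.6069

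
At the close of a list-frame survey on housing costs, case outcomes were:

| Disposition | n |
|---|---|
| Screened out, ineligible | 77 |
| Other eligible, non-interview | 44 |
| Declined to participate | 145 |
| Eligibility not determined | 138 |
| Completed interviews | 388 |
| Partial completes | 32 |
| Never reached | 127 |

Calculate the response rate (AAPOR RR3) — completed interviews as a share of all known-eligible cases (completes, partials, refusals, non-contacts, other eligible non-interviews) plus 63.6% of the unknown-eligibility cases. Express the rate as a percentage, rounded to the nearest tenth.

Top = 388
Eligible (known) = 388 + 32 + 145 + 127 + 44 = 736
e × U = 0.6360 × 138 = 87.77
Denominator = 736 + 87.77 = 823.77
RR3 = 388 / 823.77 = 0.4710

47.1%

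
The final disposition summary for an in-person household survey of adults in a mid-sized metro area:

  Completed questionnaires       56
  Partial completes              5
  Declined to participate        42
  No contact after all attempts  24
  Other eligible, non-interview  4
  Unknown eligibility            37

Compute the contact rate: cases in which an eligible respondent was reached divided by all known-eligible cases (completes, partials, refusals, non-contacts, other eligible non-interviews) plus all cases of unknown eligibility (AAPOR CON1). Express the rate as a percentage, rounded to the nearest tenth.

Num = 56 + 5 + 42 + 4 = 107
Denom = 56 + 5 + 42 + 24 + 4 + 37 = 168
CON1 = 107 / 168 = 0.6369

63.7%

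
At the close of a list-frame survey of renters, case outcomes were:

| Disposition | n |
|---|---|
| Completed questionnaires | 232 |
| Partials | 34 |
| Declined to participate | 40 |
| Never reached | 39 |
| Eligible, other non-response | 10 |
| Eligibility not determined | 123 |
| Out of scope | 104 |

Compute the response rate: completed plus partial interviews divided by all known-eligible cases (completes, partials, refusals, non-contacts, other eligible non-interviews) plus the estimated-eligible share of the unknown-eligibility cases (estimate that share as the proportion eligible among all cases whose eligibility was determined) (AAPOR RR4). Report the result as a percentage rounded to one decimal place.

Top → 232 + 34 = 266
Eligible (known) → 232 + 34 + 40 + 39 + 10 = 355
e = 355 / (355 + 104) = 355 / 459 = 0.7734
Estimated eligible among unknowns → 0.7734 × 123 = 95.13
Denom → 355 + 95.13 = 450.13
RR4 = 266 / 450.13 = 0.5909

59.1%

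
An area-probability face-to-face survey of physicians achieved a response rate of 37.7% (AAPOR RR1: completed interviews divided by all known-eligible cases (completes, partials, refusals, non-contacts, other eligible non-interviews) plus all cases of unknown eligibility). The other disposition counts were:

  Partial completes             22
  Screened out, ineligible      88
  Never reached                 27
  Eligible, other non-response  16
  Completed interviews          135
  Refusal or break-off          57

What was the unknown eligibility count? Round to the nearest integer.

RR1 = 135 / D = 0.377
D = 135 / 0.377 = 358.1
Rest of base = 257
unknown eligibility = 358.1 − 257 ≈ 101

101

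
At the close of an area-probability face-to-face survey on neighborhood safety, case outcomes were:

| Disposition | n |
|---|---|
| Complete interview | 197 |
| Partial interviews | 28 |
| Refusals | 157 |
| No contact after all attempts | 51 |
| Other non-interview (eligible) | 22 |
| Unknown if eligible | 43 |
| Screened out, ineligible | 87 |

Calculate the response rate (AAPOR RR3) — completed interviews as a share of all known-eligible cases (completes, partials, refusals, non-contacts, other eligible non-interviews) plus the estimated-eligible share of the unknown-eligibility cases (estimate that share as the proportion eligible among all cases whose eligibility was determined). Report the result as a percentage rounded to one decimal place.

40.1%

Numerator: 197
Known eligible: 197 + 28 + 157 + 51 + 22 = 455
e = 455 / (455 + 87) = 455 / 542 = 0.8395
Eligible share of unknowns: 0.8395 × 43 = 36.10
Denominator: 455 + 36.10 = 491.10
RR3 = 197 / 491.10 = 0.4011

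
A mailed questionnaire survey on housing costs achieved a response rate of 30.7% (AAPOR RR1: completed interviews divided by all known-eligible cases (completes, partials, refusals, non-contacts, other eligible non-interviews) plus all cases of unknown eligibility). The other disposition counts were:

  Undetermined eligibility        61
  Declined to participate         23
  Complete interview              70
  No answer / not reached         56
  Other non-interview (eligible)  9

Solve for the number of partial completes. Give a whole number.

RR1 = 70 / D = 0.307
D = 70 / 0.307 = 228.0
Other denominator terms total 219
partial completes = 228.0 − 219 ≈ 9

9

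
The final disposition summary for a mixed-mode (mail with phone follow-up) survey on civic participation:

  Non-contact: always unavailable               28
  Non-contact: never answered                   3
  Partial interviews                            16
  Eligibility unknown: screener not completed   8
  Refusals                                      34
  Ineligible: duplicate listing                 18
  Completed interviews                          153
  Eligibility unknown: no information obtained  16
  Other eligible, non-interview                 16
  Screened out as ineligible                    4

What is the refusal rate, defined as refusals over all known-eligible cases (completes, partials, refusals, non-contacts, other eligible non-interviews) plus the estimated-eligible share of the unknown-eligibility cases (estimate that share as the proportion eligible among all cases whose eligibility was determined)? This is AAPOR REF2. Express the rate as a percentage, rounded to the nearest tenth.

No answer / not reached = 3 + 28 = 31
Eligibility not determined = 8 + 16 = 24
Ineligible = 4 + 18 = 22
Numerator = 34
Eligible (known) = 153 + 16 + 34 + 31 + 16 = 250
e = 250 / (250 + 22) = 250 / 272 = 0.9191
e × U = 0.9191 × 24 = 22.06
Base = 250 + 22.06 = 272.06
REF2 = 34 / 272.06 = 0.1250

12.5%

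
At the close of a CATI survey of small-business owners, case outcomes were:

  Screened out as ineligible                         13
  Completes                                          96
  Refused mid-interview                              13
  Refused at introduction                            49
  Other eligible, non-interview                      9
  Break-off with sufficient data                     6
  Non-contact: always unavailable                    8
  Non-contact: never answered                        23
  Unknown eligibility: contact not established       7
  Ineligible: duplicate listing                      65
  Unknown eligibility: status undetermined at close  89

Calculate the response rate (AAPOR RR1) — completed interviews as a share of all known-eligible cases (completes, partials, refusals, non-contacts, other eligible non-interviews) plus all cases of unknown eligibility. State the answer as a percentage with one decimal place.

Declined to participate = 49 + 13 = 62
Never reached = 23 + 8 = 31
Eligibility not determined = 7 + 89 = 96
Not eligible = 13 + 65 = 78
Num: 96
Denom: 96 + 6 + 62 + 31 + 9 + 96 = 300
RR1 = 96 / 300 = 0.3200

32.0%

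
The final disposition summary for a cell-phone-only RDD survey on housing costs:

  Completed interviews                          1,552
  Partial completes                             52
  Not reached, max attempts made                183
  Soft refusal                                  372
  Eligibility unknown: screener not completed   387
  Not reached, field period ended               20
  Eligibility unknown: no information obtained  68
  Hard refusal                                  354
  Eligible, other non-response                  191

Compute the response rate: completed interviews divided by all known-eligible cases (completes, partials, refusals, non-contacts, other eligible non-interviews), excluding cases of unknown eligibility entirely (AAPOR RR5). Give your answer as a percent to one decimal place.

Refusal or break-off = 354 + 372 = 726
Never reached = 20 + 183 = 203
Unknown eligibility = 387 + 68 = 455
Top: 1552
Denominator: 1552 + 52 + 726 + 203 + 191 = 2724
RR5 = 1552 / 2724 = 0.5698

57.0%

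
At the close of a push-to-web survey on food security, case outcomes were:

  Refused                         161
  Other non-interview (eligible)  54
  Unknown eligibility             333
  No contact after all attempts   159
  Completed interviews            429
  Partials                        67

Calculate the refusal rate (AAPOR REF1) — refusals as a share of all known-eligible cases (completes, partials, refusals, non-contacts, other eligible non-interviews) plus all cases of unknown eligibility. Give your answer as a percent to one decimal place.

13.4%

Top = 161
Denom = 429 + 67 + 161 + 159 + 54 + 333 = 1203
REF1 = 161 / 1203 = 0.1338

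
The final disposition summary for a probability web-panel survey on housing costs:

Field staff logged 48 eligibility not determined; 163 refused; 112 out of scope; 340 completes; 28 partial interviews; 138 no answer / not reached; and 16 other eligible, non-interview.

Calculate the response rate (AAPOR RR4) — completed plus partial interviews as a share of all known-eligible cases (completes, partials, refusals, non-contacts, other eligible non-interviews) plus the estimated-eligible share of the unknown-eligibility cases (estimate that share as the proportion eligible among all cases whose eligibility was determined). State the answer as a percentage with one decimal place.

Top → 340 + 28 = 368
Eligible (known) → 340 + 28 + 163 + 138 + 16 = 685
e = 685 / (685 + 112) = 685 / 797 = 0.8595
Eligible share of unknowns → 0.8595 × 48 = 41.26
Denom → 685 + 41.26 = 726.26
RR4 = 368 / 726.26 = 0.5067

50.7%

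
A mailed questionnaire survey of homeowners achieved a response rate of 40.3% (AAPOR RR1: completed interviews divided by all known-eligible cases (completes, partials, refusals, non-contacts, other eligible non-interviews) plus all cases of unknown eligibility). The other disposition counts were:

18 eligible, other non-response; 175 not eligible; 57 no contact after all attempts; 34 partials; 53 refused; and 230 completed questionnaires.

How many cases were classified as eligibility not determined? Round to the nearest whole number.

179

RR1 = 230 / D = 0.403
D = 230 / 0.403 = 570.7
Remaining denominator categories sum to 392
eligibility not determined = 570.7 − 392 ≈ 179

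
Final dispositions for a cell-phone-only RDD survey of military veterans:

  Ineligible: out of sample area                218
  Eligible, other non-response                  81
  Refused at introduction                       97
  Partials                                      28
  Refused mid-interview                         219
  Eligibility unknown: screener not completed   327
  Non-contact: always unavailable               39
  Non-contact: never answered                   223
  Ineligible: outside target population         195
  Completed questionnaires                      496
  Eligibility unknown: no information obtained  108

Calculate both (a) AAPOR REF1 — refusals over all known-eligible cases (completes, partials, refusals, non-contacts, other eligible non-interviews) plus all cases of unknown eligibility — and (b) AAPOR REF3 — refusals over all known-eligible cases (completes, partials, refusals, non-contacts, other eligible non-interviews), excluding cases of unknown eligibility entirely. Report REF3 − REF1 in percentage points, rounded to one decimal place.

Refused = 97 + 219 = 316
Never reached = 223 + 39 = 262
Unknown eligibility = 327 + 108 = 435
Ineligible = 195 + 218 = 413
Num → 316
Denom → 496 + 28 + 316 + 262 + 81 + 435 = 1618
REF1 = 316 / 1618 = 0.1953
Denom → 496 + 28 + 316 + 262 + 81 = 1183
REF3 = 316 / 1183 = 0.2671
Difference = 26.71 − 19.53 = 7.18 percentage points

7.2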